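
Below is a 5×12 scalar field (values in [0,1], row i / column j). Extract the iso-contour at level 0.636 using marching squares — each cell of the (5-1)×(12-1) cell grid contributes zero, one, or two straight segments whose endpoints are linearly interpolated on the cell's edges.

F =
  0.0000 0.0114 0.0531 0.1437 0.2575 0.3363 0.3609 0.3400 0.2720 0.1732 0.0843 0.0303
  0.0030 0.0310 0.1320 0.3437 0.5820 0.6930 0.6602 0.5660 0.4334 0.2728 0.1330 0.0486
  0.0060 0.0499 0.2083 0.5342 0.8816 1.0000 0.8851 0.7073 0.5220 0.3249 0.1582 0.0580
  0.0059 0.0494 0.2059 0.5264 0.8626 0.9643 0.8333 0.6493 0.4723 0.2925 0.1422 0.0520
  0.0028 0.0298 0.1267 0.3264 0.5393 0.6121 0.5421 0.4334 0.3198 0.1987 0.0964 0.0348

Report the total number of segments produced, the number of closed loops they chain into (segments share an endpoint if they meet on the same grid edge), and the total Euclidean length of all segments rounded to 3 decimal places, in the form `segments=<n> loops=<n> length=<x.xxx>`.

cell (0,4): code 0100 → (0.840,5.000)–(1.000,4.486)
cell (0,5): code 1100 → (0.919,6.000)–(0.840,5.000)
cell (0,6): code 1000 → (1.000,6.257)–(0.919,6.000)
cell (1,3): code 0100 → (1.180,4.000)–(2.000,3.293)
cell (1,4): code 1110 → (1.000,4.486)–(1.180,4.000)
cell (1,6): code 1101 → (1.495,7.000)–(1.000,6.257)
cell (1,7): code 1000 → (2.000,7.385)–(1.495,7.000)
cell (2,3): code 0110 → (2.000,3.293)–(3.000,3.326)
cell (2,7): code 1001 → (3.000,7.075)–(2.000,7.385)
cell (3,3): code 0010 → (3.000,3.326)–(3.701,4.000)
cell (3,4): code 0011 → (3.701,4.000)–(3.932,5.000)
cell (3,5): code 0011 → (3.932,5.000)–(3.678,6.000)
cell (3,6): code 0011 → (3.678,6.000)–(3.062,7.000)
cell (3,7): code 0001 → (3.062,7.000)–(3.000,7.075)
total: 14 segments, chained into 1 closed loop(s), length Σ = 11.288902

segments=14 loops=1 length=11.289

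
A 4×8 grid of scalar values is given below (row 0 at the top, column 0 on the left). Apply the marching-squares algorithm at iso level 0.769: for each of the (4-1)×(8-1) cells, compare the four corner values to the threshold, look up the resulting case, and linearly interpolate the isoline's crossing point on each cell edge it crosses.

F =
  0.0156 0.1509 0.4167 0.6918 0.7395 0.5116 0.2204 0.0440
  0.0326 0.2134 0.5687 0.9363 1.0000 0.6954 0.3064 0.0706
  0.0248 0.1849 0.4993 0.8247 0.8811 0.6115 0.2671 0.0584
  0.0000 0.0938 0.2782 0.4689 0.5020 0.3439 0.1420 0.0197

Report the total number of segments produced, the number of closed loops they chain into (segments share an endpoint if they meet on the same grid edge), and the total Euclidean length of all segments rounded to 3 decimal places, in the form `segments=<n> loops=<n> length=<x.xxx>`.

segments=8 loops=1 length=6.857

cell (0,2): code 0100 → (0.316,3.000)–(1.000,2.545)
cell (0,3): code 1100 → (0.113,4.000)–(0.316,3.000)
cell (0,4): code 1000 → (1.000,4.758)–(0.113,4.000)
cell (1,2): code 0110 → (1.000,2.545)–(2.000,2.829)
cell (1,4): code 1001 → (2.000,4.416)–(1.000,4.758)
cell (2,2): code 0010 → (2.000,2.829)–(2.157,3.000)
cell (2,3): code 0011 → (2.157,3.000)–(2.296,4.000)
cell (2,4): code 0001 → (2.296,4.000)–(2.000,4.416)
total: 8 segments, chained into 1 closed loop(s), length Σ = 6.857307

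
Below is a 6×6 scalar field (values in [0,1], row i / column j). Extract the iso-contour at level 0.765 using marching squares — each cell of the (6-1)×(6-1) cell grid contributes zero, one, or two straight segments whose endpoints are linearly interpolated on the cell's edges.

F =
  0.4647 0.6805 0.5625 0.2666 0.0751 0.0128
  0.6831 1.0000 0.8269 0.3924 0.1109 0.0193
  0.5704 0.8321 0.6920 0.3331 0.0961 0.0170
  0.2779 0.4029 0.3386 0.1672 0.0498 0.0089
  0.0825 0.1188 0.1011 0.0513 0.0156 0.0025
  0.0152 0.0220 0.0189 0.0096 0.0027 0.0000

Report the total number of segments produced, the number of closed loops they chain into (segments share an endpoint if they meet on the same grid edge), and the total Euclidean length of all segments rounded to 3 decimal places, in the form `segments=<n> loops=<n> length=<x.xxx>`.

segments=8 loops=1 length=5.584

cell (0,0): code 0100 → (0.264,1.000)–(1.000,0.258)
cell (0,1): code 1100 → (0.766,2.000)–(0.264,1.000)
cell (0,2): code 1000 → (1.000,2.142)–(0.766,2.000)
cell (1,0): code 0110 → (1.000,0.258)–(2.000,0.744)
cell (1,1): code 1011 → (2.000,1.479)–(1.459,2.000)
cell (1,2): code 0001 → (1.459,2.000)–(1.000,2.142)
cell (2,0): code 0010 → (2.000,0.744)–(2.156,1.000)
cell (2,1): code 0001 → (2.156,1.000)–(2.000,1.479)
total: 8 segments, chained into 1 closed loop(s), length Σ = 5.584463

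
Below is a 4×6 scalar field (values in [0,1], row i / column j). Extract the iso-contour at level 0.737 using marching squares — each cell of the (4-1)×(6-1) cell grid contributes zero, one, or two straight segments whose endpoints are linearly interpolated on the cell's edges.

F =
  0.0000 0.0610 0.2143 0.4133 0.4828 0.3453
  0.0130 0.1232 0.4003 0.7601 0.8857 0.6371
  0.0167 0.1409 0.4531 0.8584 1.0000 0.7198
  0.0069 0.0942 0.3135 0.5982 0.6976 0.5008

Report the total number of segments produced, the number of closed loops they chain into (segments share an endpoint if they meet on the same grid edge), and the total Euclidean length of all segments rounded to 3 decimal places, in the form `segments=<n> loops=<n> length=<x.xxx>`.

segments=8 loops=1 length=6.836

cell (0,2): code 0100 → (0.933,3.000)–(1.000,2.936)
cell (0,3): code 1100 → (0.631,4.000)–(0.933,3.000)
cell (0,4): code 1000 → (1.000,4.598)–(0.631,4.000)
cell (1,2): code 0110 → (1.000,2.936)–(2.000,2.700)
cell (1,4): code 1001 → (2.000,4.939)–(1.000,4.598)
cell (2,2): code 0010 → (2.000,2.700)–(2.467,3.000)
cell (2,3): code 0011 → (2.467,3.000)–(2.870,4.000)
cell (2,4): code 0001 → (2.870,4.000)–(2.000,4.939)
total: 8 segments, chained into 1 closed loop(s), length Σ = 6.836041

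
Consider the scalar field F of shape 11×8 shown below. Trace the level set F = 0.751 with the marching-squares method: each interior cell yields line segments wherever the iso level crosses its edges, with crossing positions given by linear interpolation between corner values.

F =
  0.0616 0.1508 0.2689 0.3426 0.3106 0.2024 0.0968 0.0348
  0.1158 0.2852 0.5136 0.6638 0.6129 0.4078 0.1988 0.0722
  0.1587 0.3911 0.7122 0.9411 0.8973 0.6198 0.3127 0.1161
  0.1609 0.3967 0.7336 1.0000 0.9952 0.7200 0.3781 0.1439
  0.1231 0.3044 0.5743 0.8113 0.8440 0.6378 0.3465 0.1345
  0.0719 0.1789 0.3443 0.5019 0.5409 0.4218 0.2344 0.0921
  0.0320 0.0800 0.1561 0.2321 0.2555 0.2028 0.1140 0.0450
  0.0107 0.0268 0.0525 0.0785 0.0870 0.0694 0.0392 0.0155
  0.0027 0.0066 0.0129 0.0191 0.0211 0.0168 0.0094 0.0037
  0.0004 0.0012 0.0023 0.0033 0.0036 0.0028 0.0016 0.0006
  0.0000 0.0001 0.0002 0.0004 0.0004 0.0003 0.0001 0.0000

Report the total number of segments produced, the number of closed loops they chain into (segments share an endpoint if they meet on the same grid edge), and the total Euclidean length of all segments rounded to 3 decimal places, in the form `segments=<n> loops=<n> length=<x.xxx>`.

cell (1,2): code 0100 → (1.314,3.000)–(2.000,2.170)
cell (1,3): code 1100 → (1.486,4.000)–(1.314,3.000)
cell (1,4): code 1000 → (2.000,4.527)–(1.486,4.000)
cell (2,2): code 0110 → (2.000,2.170)–(3.000,2.065)
cell (2,4): code 1001 → (3.000,4.887)–(2.000,4.527)
cell (3,2): code 0110 → (3.000,2.065)–(4.000,2.746)
cell (3,4): code 1001 → (4.000,4.451)–(3.000,4.887)
cell (4,2): code 0010 → (4.000,2.746)–(4.195,3.000)
cell (4,3): code 0011 → (4.195,3.000)–(4.307,4.000)
cell (4,4): code 0001 → (4.307,4.000)–(4.000,4.451)
total: 10 segments, chained into 1 closed loop(s), length Σ = 9.069031

segments=10 loops=1 length=9.069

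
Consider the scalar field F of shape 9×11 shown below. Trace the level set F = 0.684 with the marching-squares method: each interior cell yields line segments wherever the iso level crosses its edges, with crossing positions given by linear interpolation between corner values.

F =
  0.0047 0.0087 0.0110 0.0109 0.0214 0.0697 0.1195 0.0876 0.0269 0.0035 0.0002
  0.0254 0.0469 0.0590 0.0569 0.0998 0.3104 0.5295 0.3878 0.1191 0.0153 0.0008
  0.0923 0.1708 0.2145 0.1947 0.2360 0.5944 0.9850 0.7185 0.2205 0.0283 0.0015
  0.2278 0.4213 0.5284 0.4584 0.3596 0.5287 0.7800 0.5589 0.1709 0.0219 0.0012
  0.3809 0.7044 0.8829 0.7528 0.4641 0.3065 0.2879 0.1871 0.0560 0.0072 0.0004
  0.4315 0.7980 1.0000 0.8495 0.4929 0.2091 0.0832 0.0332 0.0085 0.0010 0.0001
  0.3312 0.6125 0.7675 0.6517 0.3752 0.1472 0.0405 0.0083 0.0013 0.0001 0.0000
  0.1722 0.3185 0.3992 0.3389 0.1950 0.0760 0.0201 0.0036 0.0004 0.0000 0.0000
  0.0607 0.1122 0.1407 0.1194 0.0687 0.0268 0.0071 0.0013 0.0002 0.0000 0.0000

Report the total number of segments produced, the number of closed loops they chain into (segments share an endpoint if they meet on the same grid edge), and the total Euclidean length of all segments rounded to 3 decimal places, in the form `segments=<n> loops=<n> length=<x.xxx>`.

cell (1,5): code 0100 → (1.339,6.000)–(2.000,5.229)
cell (1,6): code 1100 → (1.896,7.000)–(1.339,6.000)
cell (1,7): code 1000 → (2.000,7.069)–(1.896,7.000)
cell (2,5): code 0110 → (2.000,5.229)–(3.000,5.618)
cell (2,6): code 1011 → (3.000,6.434)–(2.216,7.000)
cell (2,7): code 0001 → (2.216,7.000)–(2.000,7.069)
cell (3,0): code 0100 → (3.928,1.000)–(4.000,0.937)
cell (3,1): code 1100 → (3.439,2.000)–(3.928,1.000)
cell (3,2): code 1100 → (3.766,3.000)–(3.439,2.000)
cell (3,3): code 1000 → (4.000,3.238)–(3.766,3.000)
cell (3,5): code 0010 → (3.000,5.618)–(3.195,6.000)
cell (3,6): code 0001 → (3.195,6.000)–(3.000,6.434)
cell (4,0): code 0110 → (4.000,0.937)–(5.000,0.689)
cell (4,3): code 1001 → (5.000,3.464)–(4.000,3.238)
cell (5,0): code 0010 → (5.000,0.689)–(5.615,1.000)
cell (5,1): code 0111 → (5.615,1.000)–(6.000,1.461)
cell (5,2): code 1011 → (6.000,2.721)–(5.837,3.000)
cell (5,3): code 0001 → (5.837,3.000)–(5.000,3.464)
cell (6,1): code 0010 → (6.000,1.461)–(6.227,2.000)
cell (6,2): code 0001 → (6.227,2.000)–(6.000,2.721)
total: 20 segments, chained into 2 closed loop(s), length Σ = 14.016951

segments=20 loops=2 length=14.017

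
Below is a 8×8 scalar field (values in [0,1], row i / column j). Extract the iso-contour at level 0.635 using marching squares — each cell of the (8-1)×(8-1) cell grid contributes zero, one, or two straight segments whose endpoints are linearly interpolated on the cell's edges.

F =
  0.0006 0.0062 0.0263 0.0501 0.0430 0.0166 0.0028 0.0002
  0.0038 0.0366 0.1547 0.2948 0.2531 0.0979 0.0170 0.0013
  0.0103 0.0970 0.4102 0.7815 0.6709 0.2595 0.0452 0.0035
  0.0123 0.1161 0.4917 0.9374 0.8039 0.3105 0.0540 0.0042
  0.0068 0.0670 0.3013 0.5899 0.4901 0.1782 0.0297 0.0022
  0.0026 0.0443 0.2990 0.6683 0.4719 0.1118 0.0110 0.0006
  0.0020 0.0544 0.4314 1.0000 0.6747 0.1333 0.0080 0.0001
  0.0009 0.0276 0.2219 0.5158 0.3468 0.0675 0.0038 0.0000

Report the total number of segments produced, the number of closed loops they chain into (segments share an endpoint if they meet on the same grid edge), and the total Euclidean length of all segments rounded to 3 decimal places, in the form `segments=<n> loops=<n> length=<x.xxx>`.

segments=16 loops=2 length=12.222

cell (1,2): code 0100 → (1.699,3.000)–(2.000,2.605)
cell (1,3): code 1100 → (1.914,4.000)–(1.699,3.000)
cell (1,4): code 1000 → (2.000,4.087)–(1.914,4.000)
cell (2,2): code 0110 → (2.000,2.605)–(3.000,2.322)
cell (2,4): code 1001 → (3.000,4.342)–(2.000,4.087)
cell (3,2): code 0010 → (3.000,2.322)–(3.870,3.000)
cell (3,3): code 0011 → (3.870,3.000)–(3.538,4.000)
cell (3,4): code 0001 → (3.538,4.000)–(3.000,4.342)
cell (4,2): code 0100 → (4.575,3.000)–(5.000,2.910)
cell (4,3): code 1000 → (5.000,3.170)–(4.575,3.000)
cell (5,2): code 0110 → (5.000,2.910)–(6.000,2.358)
cell (5,3): code 1101 → (5.804,4.000)–(5.000,3.170)
cell (5,4): code 1000 → (6.000,4.073)–(5.804,4.000)
cell (6,2): code 0010 → (6.000,2.358)–(6.754,3.000)
cell (6,3): code 0011 → (6.754,3.000)–(6.121,4.000)
cell (6,4): code 0001 → (6.121,4.000)–(6.000,4.073)
total: 16 segments, chained into 2 closed loop(s), length Σ = 12.221924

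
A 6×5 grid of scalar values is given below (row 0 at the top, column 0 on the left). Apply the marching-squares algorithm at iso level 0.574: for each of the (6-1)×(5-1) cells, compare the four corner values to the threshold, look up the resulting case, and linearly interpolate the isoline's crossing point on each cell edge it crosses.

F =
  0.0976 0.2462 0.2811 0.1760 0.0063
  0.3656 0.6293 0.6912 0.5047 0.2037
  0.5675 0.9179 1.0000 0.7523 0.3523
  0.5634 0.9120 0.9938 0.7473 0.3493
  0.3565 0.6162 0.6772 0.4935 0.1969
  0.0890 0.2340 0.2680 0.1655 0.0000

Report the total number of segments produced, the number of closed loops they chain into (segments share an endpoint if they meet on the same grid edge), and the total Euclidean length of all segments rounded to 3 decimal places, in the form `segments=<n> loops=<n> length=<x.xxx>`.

cell (0,0): code 0100 → (0.856,1.000)–(1.000,0.790)
cell (0,1): code 1100 → (0.714,2.000)–(0.856,1.000)
cell (0,2): code 1000 → (1.000,2.628)–(0.714,2.000)
cell (1,0): code 0110 → (1.000,0.790)–(2.000,0.019)
cell (1,2): code 1101 → (1.280,3.000)–(1.000,2.628)
cell (1,3): code 1000 → (2.000,3.446)–(1.280,3.000)
cell (2,0): code 0110 → (2.000,0.019)–(3.000,0.030)
cell (2,3): code 1001 → (3.000,3.435)–(2.000,3.446)
cell (3,0): code 0110 → (3.000,0.030)–(4.000,0.838)
cell (3,2): code 1011 → (4.000,2.562)–(3.683,3.000)
cell (3,3): code 0001 → (3.683,3.000)–(3.000,3.435)
cell (4,0): code 0010 → (4.000,0.838)–(4.110,1.000)
cell (4,1): code 0011 → (4.110,1.000)–(4.252,2.000)
cell (4,2): code 0001 → (4.252,2.000)–(4.000,2.562)
total: 14 segments, chained into 1 closed loop(s), length Σ = 10.988410

segments=14 loops=1 length=10.988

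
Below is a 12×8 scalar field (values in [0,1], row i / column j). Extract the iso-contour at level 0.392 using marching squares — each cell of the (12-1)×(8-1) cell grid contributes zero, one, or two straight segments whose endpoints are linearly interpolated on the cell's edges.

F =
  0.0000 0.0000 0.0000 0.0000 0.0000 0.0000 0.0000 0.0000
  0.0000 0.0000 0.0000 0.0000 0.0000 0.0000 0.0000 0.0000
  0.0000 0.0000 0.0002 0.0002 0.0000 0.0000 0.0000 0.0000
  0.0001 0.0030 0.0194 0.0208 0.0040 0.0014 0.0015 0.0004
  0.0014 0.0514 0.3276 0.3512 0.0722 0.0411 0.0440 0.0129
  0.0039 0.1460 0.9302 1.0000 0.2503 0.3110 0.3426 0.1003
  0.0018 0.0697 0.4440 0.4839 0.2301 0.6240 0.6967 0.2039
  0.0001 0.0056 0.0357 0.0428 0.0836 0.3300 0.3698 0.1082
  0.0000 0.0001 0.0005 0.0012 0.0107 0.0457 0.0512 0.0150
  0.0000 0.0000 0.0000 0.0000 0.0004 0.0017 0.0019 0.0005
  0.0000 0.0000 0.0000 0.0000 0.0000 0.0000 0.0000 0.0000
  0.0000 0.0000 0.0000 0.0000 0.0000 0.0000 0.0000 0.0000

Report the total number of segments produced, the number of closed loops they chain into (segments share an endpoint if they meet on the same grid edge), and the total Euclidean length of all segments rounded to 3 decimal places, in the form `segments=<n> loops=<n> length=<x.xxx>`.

segments=14 loops=2 length=13.339

cell (4,1): code 0100 → (4.107,2.000)–(5.000,1.314)
cell (4,2): code 1100 → (4.063,3.000)–(4.107,2.000)
cell (4,3): code 1000 → (5.000,3.811)–(4.063,3.000)
cell (5,1): code 0110 → (5.000,1.314)–(6.000,1.861)
cell (5,3): code 1001 → (6.000,3.362)–(5.000,3.811)
cell (5,4): code 0100 → (5.259,5.000)–(6.000,4.411)
cell (5,5): code 1100 → (5.140,6.000)–(5.259,5.000)
cell (5,6): code 1000 → (6.000,6.618)–(5.140,6.000)
cell (6,1): code 0010 → (6.000,1.861)–(6.127,2.000)
cell (6,2): code 0011 → (6.127,2.000)–(6.208,3.000)
cell (6,3): code 0001 → (6.208,3.000)–(6.000,3.362)
cell (6,4): code 0010 → (6.000,4.411)–(6.789,5.000)
cell (6,5): code 0011 → (6.789,5.000)–(6.932,6.000)
cell (6,6): code 0001 → (6.932,6.000)–(6.000,6.618)
total: 14 segments, chained into 2 closed loop(s), length Σ = 13.339072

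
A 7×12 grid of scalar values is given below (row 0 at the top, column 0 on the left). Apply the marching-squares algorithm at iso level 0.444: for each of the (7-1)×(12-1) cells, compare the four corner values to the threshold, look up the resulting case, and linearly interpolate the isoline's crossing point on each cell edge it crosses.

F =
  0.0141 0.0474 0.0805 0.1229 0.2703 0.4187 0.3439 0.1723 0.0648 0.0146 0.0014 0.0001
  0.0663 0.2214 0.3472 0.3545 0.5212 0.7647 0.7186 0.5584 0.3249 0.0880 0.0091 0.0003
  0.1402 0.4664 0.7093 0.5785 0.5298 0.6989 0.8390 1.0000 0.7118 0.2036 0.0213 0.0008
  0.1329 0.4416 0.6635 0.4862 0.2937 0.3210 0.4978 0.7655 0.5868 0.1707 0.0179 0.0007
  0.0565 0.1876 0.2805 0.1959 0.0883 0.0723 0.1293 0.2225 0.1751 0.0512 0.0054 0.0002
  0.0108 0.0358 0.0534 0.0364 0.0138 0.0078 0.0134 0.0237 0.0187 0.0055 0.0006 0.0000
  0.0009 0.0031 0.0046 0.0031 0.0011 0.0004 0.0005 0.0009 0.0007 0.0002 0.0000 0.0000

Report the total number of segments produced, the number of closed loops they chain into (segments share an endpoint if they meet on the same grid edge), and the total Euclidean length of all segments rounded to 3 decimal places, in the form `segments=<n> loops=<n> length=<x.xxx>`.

cell (0,3): code 0100 → (0.692,4.000)–(1.000,3.537)
cell (0,4): code 1100 → (0.073,5.000)–(0.692,4.000)
cell (0,5): code 1100 → (0.267,6.000)–(0.073,5.000)
cell (0,6): code 1100 → (0.704,7.000)–(0.267,6.000)
cell (0,7): code 1000 → (1.000,7.490)–(0.704,7.000)
cell (1,0): code 0100 → (1.909,1.000)–(2.000,0.931)
cell (1,1): code 1100 → (1.267,2.000)–(1.909,1.000)
cell (1,2): code 1100 → (1.400,3.000)–(1.267,2.000)
cell (1,3): code 1110 → (1.000,3.537)–(1.400,3.000)
cell (1,7): code 1101 → (1.308,8.000)–(1.000,7.490)
cell (1,8): code 1000 → (2.000,8.527)–(1.308,8.000)
cell (2,0): code 0010 → (2.000,0.931)–(2.903,1.000)
cell (2,1): code 0111 → (2.903,1.000)–(3.000,1.011)
cell (2,3): code 1011 → (3.000,3.219)–(2.363,4.000)
cell (2,4): code 0011 → (2.363,4.000)–(2.675,5.000)
cell (2,5): code 0111 → (2.675,5.000)–(3.000,5.696)
cell (2,8): code 1001 → (3.000,8.343)–(2.000,8.527)
cell (3,1): code 0010 → (3.000,1.011)–(3.573,2.000)
cell (3,2): code 0011 → (3.573,2.000)–(3.145,3.000)
cell (3,3): code 0001 → (3.145,3.000)–(3.000,3.219)
cell (3,5): code 0010 → (3.000,5.696)–(3.146,6.000)
cell (3,6): code 0011 → (3.146,6.000)–(3.592,7.000)
cell (3,7): code 0011 → (3.592,7.000)–(3.347,8.000)
cell (3,8): code 0001 → (3.347,8.000)–(3.000,8.343)
total: 24 segments, chained into 1 closed loop(s), length Σ = 19.147127

segments=24 loops=1 length=19.147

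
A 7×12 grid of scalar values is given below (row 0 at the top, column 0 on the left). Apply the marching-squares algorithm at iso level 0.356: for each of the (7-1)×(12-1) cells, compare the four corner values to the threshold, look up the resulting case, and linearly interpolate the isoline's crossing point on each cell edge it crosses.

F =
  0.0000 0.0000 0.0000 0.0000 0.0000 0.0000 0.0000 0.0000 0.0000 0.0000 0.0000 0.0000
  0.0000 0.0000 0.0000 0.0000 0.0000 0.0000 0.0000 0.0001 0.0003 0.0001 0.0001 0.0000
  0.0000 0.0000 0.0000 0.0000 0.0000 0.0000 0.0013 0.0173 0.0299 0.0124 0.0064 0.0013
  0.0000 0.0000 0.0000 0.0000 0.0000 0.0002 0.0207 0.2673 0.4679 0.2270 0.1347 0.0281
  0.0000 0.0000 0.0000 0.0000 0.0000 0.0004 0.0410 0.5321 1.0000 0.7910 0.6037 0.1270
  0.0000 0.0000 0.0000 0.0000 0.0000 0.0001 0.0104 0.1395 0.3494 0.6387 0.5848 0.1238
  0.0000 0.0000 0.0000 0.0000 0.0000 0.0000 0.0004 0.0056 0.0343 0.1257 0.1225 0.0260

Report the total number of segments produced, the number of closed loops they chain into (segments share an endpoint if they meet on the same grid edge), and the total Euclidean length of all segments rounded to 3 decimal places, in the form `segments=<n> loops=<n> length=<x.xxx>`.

segments=14 loops=1 length=10.367

cell (2,7): code 0100 → (2.745,8.000)–(3.000,7.442)
cell (2,8): code 1000 → (3.000,8.465)–(2.745,8.000)
cell (3,6): code 0100 → (3.335,7.000)–(4.000,6.641)
cell (3,7): code 1110 → (3.000,7.442)–(3.335,7.000)
cell (3,8): code 1101 → (3.229,9.000)–(3.000,8.465)
cell (3,9): code 1100 → (3.472,10.000)–(3.229,9.000)
cell (3,10): code 1000 → (4.000,10.520)–(3.472,10.000)
cell (4,6): code 0010 → (4.000,6.641)–(4.449,7.000)
cell (4,7): code 0011 → (4.449,7.000)–(4.990,8.000)
cell (4,8): code 0111 → (4.990,8.000)–(5.000,8.023)
cell (4,10): code 1001 → (5.000,10.496)–(4.000,10.520)
cell (5,8): code 0010 → (5.000,8.023)–(5.551,9.000)
cell (5,9): code 0011 → (5.551,9.000)–(5.495,10.000)
cell (5,10): code 0001 → (5.495,10.000)–(5.000,10.496)
total: 14 segments, chained into 1 closed loop(s), length Σ = 10.367227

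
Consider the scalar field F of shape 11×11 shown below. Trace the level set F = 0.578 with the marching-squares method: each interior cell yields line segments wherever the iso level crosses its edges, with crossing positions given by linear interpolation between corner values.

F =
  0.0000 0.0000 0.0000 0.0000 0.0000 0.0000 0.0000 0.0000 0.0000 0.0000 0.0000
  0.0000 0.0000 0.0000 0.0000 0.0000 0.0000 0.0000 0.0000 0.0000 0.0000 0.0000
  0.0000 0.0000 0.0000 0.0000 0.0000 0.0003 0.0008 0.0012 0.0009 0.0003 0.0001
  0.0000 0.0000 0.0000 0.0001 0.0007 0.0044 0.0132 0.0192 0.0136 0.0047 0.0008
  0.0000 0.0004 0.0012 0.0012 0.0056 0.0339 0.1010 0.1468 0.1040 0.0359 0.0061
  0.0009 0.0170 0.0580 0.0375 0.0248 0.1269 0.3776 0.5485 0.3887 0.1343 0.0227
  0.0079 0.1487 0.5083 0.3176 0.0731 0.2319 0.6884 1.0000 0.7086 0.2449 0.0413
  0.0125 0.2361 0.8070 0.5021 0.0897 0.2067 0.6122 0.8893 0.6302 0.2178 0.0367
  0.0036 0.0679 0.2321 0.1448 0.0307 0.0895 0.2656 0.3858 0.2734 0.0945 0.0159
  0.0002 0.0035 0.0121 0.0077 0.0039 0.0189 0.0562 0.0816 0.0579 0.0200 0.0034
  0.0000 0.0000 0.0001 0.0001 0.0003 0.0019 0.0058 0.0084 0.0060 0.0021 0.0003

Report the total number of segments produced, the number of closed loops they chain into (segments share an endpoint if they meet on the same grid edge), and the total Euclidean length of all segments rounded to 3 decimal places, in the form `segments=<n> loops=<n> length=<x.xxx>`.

cell (5,5): code 0100 → (5.645,6.000)–(6.000,5.758)
cell (5,6): code 1100 → (5.065,7.000)–(5.645,6.000)
cell (5,7): code 1100 → (5.592,8.000)–(5.065,7.000)
cell (5,8): code 1000 → (6.000,8.282)–(5.592,8.000)
cell (6,1): code 0100 → (6.233,2.000)–(7.000,1.599)
cell (6,2): code 1000 → (7.000,2.751)–(6.233,2.000)
cell (6,5): code 0110 → (6.000,5.758)–(7.000,5.916)
cell (6,8): code 1001 → (7.000,8.127)–(6.000,8.282)
cell (7,1): code 0010 → (7.000,1.599)–(7.398,2.000)
cell (7,2): code 0001 → (7.398,2.000)–(7.000,2.751)
cell (7,5): code 0010 → (7.000,5.916)–(7.099,6.000)
cell (7,6): code 0011 → (7.099,6.000)–(7.618,7.000)
cell (7,7): code 0011 → (7.618,7.000)–(7.146,8.000)
cell (7,8): code 0001 → (7.146,8.000)–(7.000,8.127)
total: 14 segments, chained into 2 closed loop(s), length Σ = 11.145763

segments=14 loops=2 length=11.146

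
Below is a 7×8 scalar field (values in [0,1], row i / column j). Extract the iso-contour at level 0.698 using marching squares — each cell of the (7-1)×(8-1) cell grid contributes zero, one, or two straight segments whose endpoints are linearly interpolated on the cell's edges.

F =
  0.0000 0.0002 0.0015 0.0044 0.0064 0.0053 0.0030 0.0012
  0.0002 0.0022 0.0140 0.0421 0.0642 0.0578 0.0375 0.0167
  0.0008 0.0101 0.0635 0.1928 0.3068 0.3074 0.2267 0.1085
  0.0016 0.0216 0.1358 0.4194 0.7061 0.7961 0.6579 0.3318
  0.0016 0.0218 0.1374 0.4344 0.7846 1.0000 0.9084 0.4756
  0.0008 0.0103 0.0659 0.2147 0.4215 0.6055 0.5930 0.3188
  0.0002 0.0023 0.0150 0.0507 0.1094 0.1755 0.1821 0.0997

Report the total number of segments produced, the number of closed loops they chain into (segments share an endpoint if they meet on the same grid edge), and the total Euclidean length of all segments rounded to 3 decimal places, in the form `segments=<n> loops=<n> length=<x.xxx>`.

segments=10 loops=1 length=7.418

cell (2,3): code 0100 → (2.980,4.000)–(3.000,3.972)
cell (2,4): code 1100 → (2.799,5.000)–(2.980,4.000)
cell (2,5): code 1000 → (3.000,5.710)–(2.799,5.000)
cell (3,3): code 0110 → (3.000,3.972)–(4.000,3.753)
cell (3,5): code 1101 → (3.160,6.000)–(3.000,5.710)
cell (3,6): code 1000 → (4.000,6.486)–(3.160,6.000)
cell (4,3): code 0010 → (4.000,3.753)–(4.239,4.000)
cell (4,4): code 0011 → (4.239,4.000)–(4.766,5.000)
cell (4,5): code 0011 → (4.766,5.000)–(4.667,6.000)
cell (4,6): code 0001 → (4.667,6.000)–(4.000,6.486)
total: 10 segments, chained into 1 closed loop(s), length Σ = 7.418370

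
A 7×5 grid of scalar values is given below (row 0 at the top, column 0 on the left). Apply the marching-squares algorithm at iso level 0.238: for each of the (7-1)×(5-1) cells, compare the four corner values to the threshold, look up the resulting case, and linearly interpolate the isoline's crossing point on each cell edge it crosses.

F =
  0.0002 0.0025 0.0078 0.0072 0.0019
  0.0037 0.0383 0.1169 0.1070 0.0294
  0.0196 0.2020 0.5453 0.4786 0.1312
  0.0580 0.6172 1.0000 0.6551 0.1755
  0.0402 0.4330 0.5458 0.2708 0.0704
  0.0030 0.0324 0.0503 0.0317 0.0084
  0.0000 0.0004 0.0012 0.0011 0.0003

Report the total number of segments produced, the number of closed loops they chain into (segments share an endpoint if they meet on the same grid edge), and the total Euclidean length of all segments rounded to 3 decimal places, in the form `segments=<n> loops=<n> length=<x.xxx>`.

cell (1,1): code 0100 → (1.283,2.000)–(2.000,1.105)
cell (1,2): code 1100 → (1.353,3.000)–(1.283,2.000)
cell (1,3): code 1000 → (2.000,3.693)–(1.353,3.000)
cell (2,0): code 0100 → (2.087,1.000)–(3.000,0.322)
cell (2,1): code 1110 → (2.000,1.105)–(2.087,1.000)
cell (2,3): code 1001 → (3.000,3.870)–(2.000,3.693)
cell (3,0): code 0110 → (3.000,0.322)–(4.000,0.504)
cell (3,3): code 1001 → (4.000,3.164)–(3.000,3.870)
cell (4,0): code 0010 → (4.000,0.504)–(4.487,1.000)
cell (4,1): code 0011 → (4.487,1.000)–(4.621,2.000)
cell (4,2): code 0011 → (4.621,2.000)–(4.137,3.000)
cell (4,3): code 0001 → (4.137,3.000)–(4.000,3.164)
total: 12 segments, chained into 1 closed loop(s), length Σ = 10.656038

segments=12 loops=1 length=10.656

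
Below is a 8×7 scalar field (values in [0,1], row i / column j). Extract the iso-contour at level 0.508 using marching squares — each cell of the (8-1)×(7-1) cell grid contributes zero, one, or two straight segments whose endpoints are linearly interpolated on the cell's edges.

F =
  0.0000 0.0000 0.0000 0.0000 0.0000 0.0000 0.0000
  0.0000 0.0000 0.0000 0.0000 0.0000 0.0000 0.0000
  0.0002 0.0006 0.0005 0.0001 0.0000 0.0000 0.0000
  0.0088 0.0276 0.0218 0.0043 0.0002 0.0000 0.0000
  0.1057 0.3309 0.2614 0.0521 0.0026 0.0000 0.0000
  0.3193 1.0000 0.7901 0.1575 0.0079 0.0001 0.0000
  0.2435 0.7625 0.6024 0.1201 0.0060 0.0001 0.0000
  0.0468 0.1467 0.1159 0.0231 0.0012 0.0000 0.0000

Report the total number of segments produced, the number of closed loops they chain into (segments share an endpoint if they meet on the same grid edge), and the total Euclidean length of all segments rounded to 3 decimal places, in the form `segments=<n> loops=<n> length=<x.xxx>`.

segments=8 loops=1 length=6.745

cell (4,0): code 0100 → (4.265,1.000)–(5.000,0.277)
cell (4,1): code 1100 → (4.466,2.000)–(4.265,1.000)
cell (4,2): code 1000 → (5.000,2.446)–(4.466,2.000)
cell (5,0): code 0110 → (5.000,0.277)–(6.000,0.510)
cell (5,2): code 1001 → (6.000,2.196)–(5.000,2.446)
cell (6,0): code 0010 → (6.000,0.510)–(6.413,1.000)
cell (6,1): code 0011 → (6.413,1.000)–(6.194,2.000)
cell (6,2): code 0001 → (6.194,2.000)–(6.000,2.196)
total: 8 segments, chained into 1 closed loop(s), length Σ = 6.744744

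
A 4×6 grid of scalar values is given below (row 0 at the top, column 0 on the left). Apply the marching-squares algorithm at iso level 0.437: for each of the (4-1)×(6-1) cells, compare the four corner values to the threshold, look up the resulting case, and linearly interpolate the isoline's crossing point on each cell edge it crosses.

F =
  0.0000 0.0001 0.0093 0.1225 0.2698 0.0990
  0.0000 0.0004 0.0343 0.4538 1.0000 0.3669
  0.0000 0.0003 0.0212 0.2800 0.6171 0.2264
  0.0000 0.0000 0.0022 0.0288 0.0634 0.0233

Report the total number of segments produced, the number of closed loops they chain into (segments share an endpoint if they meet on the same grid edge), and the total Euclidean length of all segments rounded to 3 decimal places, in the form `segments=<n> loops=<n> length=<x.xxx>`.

segments=8 loops=1 length=5.872

cell (0,2): code 0100 → (0.949,3.000)–(1.000,2.960)
cell (0,3): code 1100 → (0.229,4.000)–(0.949,3.000)
cell (0,4): code 1000 → (1.000,4.889)–(0.229,4.000)
cell (1,2): code 0010 → (1.000,2.960)–(1.097,3.000)
cell (1,3): code 0111 → (1.097,3.000)–(2.000,3.466)
cell (1,4): code 1001 → (2.000,4.461)–(1.000,4.889)
cell (2,3): code 0010 → (2.000,3.466)–(2.325,4.000)
cell (2,4): code 0001 → (2.325,4.000)–(2.000,4.461)
total: 8 segments, chained into 1 closed loop(s), length Σ = 5.872498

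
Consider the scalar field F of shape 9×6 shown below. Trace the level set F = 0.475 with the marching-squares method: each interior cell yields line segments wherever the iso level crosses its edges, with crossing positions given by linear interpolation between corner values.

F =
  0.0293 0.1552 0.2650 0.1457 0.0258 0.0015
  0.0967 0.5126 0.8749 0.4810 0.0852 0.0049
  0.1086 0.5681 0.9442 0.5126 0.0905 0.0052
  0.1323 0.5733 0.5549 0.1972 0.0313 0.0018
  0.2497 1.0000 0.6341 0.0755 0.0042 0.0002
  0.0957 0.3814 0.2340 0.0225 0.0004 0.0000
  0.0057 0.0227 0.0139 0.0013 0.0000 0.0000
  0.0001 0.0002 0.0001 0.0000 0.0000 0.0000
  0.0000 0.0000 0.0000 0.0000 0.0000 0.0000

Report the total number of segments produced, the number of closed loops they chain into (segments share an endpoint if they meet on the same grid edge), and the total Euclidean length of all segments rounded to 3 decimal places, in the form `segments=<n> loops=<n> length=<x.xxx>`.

segments=14 loops=1 length=11.618

cell (0,0): code 0100 → (0.895,1.000)–(1.000,0.910)
cell (0,1): code 1100 → (0.344,2.000)–(0.895,1.000)
cell (0,2): code 1100 → (0.982,3.000)–(0.344,2.000)
cell (0,3): code 1000 → (1.000,3.015)–(0.982,3.000)
cell (1,0): code 0110 → (1.000,0.910)–(2.000,0.797)
cell (1,3): code 1001 → (2.000,3.089)–(1.000,3.015)
cell (2,0): code 0110 → (2.000,0.797)–(3.000,0.777)
cell (2,2): code 1011 → (3.000,2.223)–(2.119,3.000)
cell (2,3): code 0001 → (2.119,3.000)–(2.000,3.089)
cell (3,0): code 0110 → (3.000,0.777)–(4.000,0.300)
cell (3,2): code 1001 → (4.000,2.285)–(3.000,2.223)
cell (4,0): code 0010 → (4.000,0.300)–(4.849,1.000)
cell (4,1): code 0011 → (4.849,1.000)–(4.398,2.000)
cell (4,2): code 0001 → (4.398,2.000)–(4.000,2.285)
total: 14 segments, chained into 1 closed loop(s), length Σ = 11.617886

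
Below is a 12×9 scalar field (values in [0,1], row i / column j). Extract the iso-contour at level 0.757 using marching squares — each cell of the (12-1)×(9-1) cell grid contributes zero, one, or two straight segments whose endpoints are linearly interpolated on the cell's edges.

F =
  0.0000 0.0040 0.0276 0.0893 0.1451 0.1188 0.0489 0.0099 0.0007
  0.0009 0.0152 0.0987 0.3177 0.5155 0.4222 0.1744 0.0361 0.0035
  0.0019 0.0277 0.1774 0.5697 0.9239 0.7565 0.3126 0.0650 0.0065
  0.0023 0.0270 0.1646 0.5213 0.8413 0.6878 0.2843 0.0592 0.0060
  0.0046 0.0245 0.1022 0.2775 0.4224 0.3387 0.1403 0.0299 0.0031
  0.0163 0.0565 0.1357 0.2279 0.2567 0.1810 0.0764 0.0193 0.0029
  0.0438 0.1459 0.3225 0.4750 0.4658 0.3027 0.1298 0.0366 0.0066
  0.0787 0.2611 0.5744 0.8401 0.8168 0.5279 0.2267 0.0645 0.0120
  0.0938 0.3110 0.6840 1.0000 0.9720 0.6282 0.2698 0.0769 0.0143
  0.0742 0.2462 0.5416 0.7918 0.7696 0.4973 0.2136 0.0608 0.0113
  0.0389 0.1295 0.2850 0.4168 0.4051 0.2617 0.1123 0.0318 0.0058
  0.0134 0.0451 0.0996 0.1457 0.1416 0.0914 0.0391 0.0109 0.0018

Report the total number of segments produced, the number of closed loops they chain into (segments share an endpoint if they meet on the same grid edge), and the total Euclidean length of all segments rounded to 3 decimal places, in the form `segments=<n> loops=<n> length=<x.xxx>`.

segments=16 loops=2 length=12.138

cell (1,3): code 0100 → (1.591,4.000)–(2.000,3.529)
cell (1,4): code 1000 → (2.000,4.997)–(1.591,4.000)
cell (2,3): code 0110 → (2.000,3.529)–(3.000,3.737)
cell (2,4): code 1001 → (3.000,4.549)–(2.000,4.997)
cell (3,3): code 0010 → (3.000,3.737)–(3.201,4.000)
cell (3,4): code 0001 → (3.201,4.000)–(3.000,4.549)
cell (6,2): code 0100 → (6.772,3.000)–(7.000,2.687)
cell (6,3): code 1100 → (6.830,4.000)–(6.772,3.000)
cell (6,4): code 1000 → (7.000,4.207)–(6.830,4.000)
cell (7,2): code 0110 → (7.000,2.687)–(8.000,2.231)
cell (7,4): code 1001 → (8.000,4.625)–(7.000,4.207)
cell (8,2): code 0110 → (8.000,2.231)–(9.000,2.861)
cell (8,4): code 1001 → (9.000,4.046)–(8.000,4.625)
cell (9,2): code 0010 → (9.000,2.861)–(9.093,3.000)
cell (9,3): code 0011 → (9.093,3.000)–(9.035,4.000)
cell (9,4): code 0001 → (9.035,4.000)–(9.000,4.046)
total: 16 segments, chained into 2 closed loop(s), length Σ = 12.138470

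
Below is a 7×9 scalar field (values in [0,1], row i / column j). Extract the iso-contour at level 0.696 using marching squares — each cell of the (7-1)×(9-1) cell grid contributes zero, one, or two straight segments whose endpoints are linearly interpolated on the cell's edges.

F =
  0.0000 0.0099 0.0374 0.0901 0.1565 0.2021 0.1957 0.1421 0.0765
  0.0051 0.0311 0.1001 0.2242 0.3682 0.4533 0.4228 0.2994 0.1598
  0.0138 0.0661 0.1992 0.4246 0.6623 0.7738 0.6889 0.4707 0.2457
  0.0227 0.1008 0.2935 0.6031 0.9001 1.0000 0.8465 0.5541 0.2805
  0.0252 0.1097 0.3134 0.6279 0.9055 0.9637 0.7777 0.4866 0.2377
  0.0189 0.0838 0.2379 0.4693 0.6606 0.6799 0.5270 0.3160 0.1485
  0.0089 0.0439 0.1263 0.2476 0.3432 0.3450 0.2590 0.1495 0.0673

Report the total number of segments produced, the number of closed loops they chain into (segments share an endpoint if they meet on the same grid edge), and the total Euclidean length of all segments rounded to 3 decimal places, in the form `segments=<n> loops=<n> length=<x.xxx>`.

cell (1,4): code 0100 → (1.757,5.000)–(2.000,4.302)
cell (1,5): code 1000 → (2.000,5.916)–(1.757,5.000)
cell (2,3): code 0100 → (2.142,4.000)–(3.000,3.313)
cell (2,4): code 1110 → (2.000,4.302)–(2.142,4.000)
cell (2,5): code 1101 → (2.045,6.000)–(2.000,5.916)
cell (2,6): code 1000 → (3.000,6.515)–(2.045,6.000)
cell (3,3): code 0110 → (3.000,3.313)–(4.000,3.245)
cell (3,6): code 1001 → (4.000,6.281)–(3.000,6.515)
cell (4,3): code 0010 → (4.000,3.245)–(4.855,4.000)
cell (4,4): code 0011 → (4.855,4.000)–(4.943,5.000)
cell (4,5): code 0011 → (4.943,5.000)–(4.326,6.000)
cell (4,6): code 0001 → (4.326,6.000)–(4.000,6.281)
total: 12 segments, chained into 1 closed loop(s), length Σ = 10.079114

segments=12 loops=1 length=10.079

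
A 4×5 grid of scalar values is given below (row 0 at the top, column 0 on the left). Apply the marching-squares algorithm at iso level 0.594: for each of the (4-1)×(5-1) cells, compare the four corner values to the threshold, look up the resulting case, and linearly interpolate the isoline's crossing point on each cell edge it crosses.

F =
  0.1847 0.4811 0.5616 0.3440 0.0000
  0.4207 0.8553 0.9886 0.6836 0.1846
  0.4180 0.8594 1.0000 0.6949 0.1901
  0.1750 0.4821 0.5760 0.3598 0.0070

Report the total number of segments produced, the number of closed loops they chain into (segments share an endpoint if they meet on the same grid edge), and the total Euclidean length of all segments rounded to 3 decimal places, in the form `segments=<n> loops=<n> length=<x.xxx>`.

segments=10 loops=1 length=8.979

cell (0,0): code 0100 → (0.302,1.000)–(1.000,0.399)
cell (0,1): code 1100 → (0.076,2.000)–(0.302,1.000)
cell (0,2): code 1100 → (0.736,3.000)–(0.076,2.000)
cell (0,3): code 1000 → (1.000,3.180)–(0.736,3.000)
cell (1,0): code 0110 → (1.000,0.399)–(2.000,0.399)
cell (1,3): code 1001 → (2.000,3.200)–(1.000,3.180)
cell (2,0): code 0010 → (2.000,0.399)–(2.703,1.000)
cell (2,1): code 0011 → (2.703,1.000)–(2.958,2.000)
cell (2,2): code 0011 → (2.958,2.000)–(2.301,3.000)
cell (2,3): code 0001 → (2.301,3.000)–(2.000,3.200)
total: 10 segments, chained into 1 closed loop(s), length Σ = 8.979101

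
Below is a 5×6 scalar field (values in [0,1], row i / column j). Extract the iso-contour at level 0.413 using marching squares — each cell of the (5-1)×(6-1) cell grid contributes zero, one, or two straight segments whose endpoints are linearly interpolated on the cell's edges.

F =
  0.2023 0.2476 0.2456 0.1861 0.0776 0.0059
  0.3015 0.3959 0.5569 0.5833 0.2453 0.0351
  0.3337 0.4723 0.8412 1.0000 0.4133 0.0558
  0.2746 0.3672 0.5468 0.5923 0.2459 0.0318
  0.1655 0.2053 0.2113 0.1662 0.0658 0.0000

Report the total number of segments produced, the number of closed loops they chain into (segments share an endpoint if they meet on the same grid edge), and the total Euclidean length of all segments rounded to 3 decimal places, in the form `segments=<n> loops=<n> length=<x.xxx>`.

segments=14 loops=1 length=9.755

cell (0,1): code 0100 → (0.538,2.000)–(1.000,1.106)
cell (0,2): code 1100 → (0.571,3.000)–(0.538,2.000)
cell (0,3): code 1000 → (1.000,3.504)–(0.571,3.000)
cell (1,0): code 0100 → (1.224,1.000)–(2.000,0.572)
cell (1,1): code 1110 → (1.000,1.106)–(1.224,1.000)
cell (1,3): code 1101 → (1.998,4.000)–(1.000,3.504)
cell (1,4): code 1000 → (2.000,4.001)–(1.998,4.000)
cell (2,0): code 0010 → (2.000,0.572)–(2.564,1.000)
cell (2,1): code 0111 → (2.564,1.000)–(3.000,1.255)
cell (2,3): code 1011 → (3.000,3.518)–(2.002,4.000)
cell (2,4): code 0001 → (2.002,4.000)–(2.000,4.001)
cell (3,1): code 0010 → (3.000,1.255)–(3.399,2.000)
cell (3,2): code 0011 → (3.399,2.000)–(3.421,3.000)
cell (3,3): code 0001 → (3.421,3.000)–(3.000,3.518)
total: 14 segments, chained into 1 closed loop(s), length Σ = 9.755092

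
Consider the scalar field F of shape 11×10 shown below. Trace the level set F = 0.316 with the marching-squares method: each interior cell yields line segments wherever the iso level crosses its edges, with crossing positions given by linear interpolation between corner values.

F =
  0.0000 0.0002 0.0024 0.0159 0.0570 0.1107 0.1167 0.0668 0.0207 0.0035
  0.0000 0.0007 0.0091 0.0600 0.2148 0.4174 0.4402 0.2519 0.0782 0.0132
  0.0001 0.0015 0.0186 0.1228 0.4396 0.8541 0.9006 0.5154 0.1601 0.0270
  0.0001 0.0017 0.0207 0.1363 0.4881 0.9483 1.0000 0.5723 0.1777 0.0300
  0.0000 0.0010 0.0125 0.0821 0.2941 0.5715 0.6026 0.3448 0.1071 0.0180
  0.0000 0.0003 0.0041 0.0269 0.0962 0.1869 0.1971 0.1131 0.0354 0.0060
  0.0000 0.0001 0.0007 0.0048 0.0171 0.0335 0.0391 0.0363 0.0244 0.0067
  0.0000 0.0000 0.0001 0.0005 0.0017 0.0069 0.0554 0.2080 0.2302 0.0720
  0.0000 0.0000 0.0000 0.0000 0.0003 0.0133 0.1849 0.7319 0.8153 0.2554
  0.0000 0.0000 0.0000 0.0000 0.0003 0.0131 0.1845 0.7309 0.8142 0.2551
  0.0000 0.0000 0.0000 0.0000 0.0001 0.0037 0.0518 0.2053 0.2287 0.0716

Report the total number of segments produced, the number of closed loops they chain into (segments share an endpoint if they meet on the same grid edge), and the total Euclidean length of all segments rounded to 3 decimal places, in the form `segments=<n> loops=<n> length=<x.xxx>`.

cell (0,4): code 0100 → (0.669,5.000)–(1.000,4.500)
cell (0,5): code 1100 → (0.616,6.000)–(0.669,5.000)
cell (0,6): code 1000 → (1.000,6.660)–(0.616,6.000)
cell (1,3): code 0100 → (1.450,4.000)–(2.000,3.610)
cell (1,4): code 1110 → (1.000,4.500)–(1.450,4.000)
cell (1,6): code 1101 → (1.243,7.000)–(1.000,6.660)
cell (1,7): code 1000 → (2.000,7.561)–(1.243,7.000)
cell (2,3): code 0110 → (2.000,3.610)–(3.000,3.511)
cell (2,7): code 1001 → (3.000,7.650)–(2.000,7.561)
cell (3,3): code 0010 → (3.000,3.511)–(3.887,4.000)
cell (3,4): code 0111 → (3.887,4.000)–(4.000,4.079)
cell (3,7): code 1001 → (4.000,7.121)–(3.000,7.650)
cell (4,4): code 0010 → (4.000,4.079)–(4.664,5.000)
cell (4,5): code 0011 → (4.664,5.000)–(4.707,6.000)
cell (4,6): code 0011 → (4.707,6.000)–(4.124,7.000)
cell (4,7): code 0001 → (4.124,7.000)–(4.000,7.121)
cell (7,6): code 0100 → (7.206,7.000)–(8.000,6.240)
cell (7,7): code 1100 → (7.147,8.000)–(7.206,7.000)
cell (7,8): code 1000 → (8.000,8.892)–(7.147,8.000)
cell (8,6): code 0110 → (8.000,6.240)–(9.000,6.241)
cell (8,8): code 1001 → (9.000,8.891)–(8.000,8.892)
cell (9,6): code 0010 → (9.000,6.241)–(9.789,7.000)
cell (9,7): code 0011 → (9.789,7.000)–(9.851,8.000)
cell (9,8): code 0001 → (9.851,8.000)–(9.000,8.891)
total: 24 segments, chained into 2 closed loop(s), length Σ = 21.494156

segments=24 loops=2 length=21.494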